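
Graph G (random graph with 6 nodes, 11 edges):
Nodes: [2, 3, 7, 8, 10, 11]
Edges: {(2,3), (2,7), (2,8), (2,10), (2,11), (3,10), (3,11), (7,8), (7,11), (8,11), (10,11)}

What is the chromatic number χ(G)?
Clique number ω(G) = 4 (lower bound: χ ≥ ω).
The clique on [2, 7, 8, 11] has size 4, forcing χ ≥ 4, and the coloring below uses 4 colors, so χ(G) = 4.
A valid 4-coloring: color 1: [2]; color 2: [11]; color 3: [8, 10]; color 4: [3, 7].

χ(G) = 4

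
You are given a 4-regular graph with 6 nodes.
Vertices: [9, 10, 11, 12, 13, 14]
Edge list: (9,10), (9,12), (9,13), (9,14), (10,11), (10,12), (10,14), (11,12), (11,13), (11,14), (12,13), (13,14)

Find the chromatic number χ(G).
Clique number ω(G) = 3 (lower bound: χ ≥ ω).
The clique on [9, 10, 12] has size 3, forcing χ ≥ 3, and the coloring below uses 3 colors, so χ(G) = 3.
A valid 3-coloring: color 1: [9, 11]; color 2: [10, 13]; color 3: [12, 14].

χ(G) = 3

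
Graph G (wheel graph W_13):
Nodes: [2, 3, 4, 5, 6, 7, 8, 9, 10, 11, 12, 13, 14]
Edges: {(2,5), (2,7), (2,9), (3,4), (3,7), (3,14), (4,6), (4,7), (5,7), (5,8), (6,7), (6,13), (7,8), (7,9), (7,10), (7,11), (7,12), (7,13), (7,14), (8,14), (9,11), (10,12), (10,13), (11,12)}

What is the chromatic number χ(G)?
χ(G) = 3

Clique number ω(G) = 3 (lower bound: χ ≥ ω).
The clique on [2, 7, 9] has size 3, forcing χ ≥ 3, and the coloring below uses 3 colors, so χ(G) = 3.
A valid 3-coloring: color 1: [7]; color 2: [2, 3, 6, 8, 10, 11]; color 3: [4, 5, 9, 12, 13, 14].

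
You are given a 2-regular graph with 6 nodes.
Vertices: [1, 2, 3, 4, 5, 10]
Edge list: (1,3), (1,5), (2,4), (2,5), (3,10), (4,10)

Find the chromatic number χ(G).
Clique number ω(G) = 2 (lower bound: χ ≥ ω).
The graph is bipartite (no odd cycle), so 2 colors suffice: χ(G) = 2.
A valid 2-coloring: color 1: [3, 4, 5]; color 2: [1, 2, 10].

χ(G) = 2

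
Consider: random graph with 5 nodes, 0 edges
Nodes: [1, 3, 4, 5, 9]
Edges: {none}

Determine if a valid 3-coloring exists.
Yes, G is 3-colorable

A valid 3-coloring: color 1: [1, 3, 4, 5, 9].
(χ(G) = 1 ≤ 3.)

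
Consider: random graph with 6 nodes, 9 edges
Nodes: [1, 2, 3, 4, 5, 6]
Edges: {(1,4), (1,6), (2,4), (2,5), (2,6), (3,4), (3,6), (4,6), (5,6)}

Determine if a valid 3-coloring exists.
Yes, G is 3-colorable

A valid 3-coloring: color 1: [6]; color 2: [4, 5]; color 3: [1, 2, 3].
(χ(G) = 3 ≤ 3.)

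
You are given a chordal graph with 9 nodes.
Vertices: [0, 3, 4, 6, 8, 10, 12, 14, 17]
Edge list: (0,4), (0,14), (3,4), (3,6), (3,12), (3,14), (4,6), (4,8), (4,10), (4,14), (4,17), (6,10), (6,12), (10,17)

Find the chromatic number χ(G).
Clique number ω(G) = 3 (lower bound: χ ≥ ω).
The clique on [0, 4, 14] has size 3, forcing χ ≥ 3, and the coloring below uses 3 colors, so χ(G) = 3.
A valid 3-coloring: color 1: [4, 12]; color 2: [0, 3, 8, 10]; color 3: [6, 14, 17].

χ(G) = 3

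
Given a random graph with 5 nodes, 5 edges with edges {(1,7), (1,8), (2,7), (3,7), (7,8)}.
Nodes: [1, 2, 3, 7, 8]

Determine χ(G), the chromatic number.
Clique number ω(G) = 3 (lower bound: χ ≥ ω).
The clique on [1, 7, 8] has size 3, forcing χ ≥ 3, and the coloring below uses 3 colors, so χ(G) = 3.
A valid 3-coloring: color 1: [7]; color 2: [2, 3, 8]; color 3: [1].

χ(G) = 3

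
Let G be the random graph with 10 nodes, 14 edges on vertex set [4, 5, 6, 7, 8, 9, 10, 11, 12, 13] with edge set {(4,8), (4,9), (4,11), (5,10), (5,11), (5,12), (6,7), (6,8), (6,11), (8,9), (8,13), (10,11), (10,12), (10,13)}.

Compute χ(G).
Clique number ω(G) = 3 (lower bound: χ ≥ ω).
The clique on [5, 10, 11] has size 3, forcing χ ≥ 3, and the coloring below uses 3 colors, so χ(G) = 3.
A valid 3-coloring: color 1: [7, 8, 11, 12]; color 2: [4, 6, 10]; color 3: [5, 9, 13].

χ(G) = 3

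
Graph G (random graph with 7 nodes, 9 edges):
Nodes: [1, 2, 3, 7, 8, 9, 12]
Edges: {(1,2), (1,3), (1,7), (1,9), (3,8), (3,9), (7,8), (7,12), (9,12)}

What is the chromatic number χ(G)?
Clique number ω(G) = 3 (lower bound: χ ≥ ω).
The clique on [1, 3, 9] has size 3, forcing χ ≥ 3, and the coloring below uses 3 colors, so χ(G) = 3.
A valid 3-coloring: color 1: [1, 8, 12]; color 2: [2, 7, 9]; color 3: [3].

χ(G) = 3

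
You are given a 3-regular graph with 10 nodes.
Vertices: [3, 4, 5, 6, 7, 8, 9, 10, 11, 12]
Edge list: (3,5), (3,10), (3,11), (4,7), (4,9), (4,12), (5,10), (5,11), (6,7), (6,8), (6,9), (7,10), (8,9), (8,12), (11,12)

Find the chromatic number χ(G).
Clique number ω(G) = 3 (lower bound: χ ≥ ω).
The clique on [3, 5, 10] has size 3, forcing χ ≥ 3, and the coloring below uses 3 colors, so χ(G) = 3.
A valid 3-coloring: color 1: [4, 8, 10, 11]; color 2: [3, 7, 9, 12]; color 3: [5, 6].

χ(G) = 3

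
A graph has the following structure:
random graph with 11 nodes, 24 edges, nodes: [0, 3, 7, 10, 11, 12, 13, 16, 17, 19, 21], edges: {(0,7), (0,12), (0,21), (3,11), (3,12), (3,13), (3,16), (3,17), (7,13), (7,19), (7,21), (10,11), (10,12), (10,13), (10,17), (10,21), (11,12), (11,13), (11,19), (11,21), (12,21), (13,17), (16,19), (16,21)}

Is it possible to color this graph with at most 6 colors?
A valid 6-coloring: color 1: [7, 11, 16, 17]; color 2: [3, 19, 21]; color 3: [0, 10]; color 4: [12, 13].
(χ(G) = 4 ≤ 6.)

Yes, G is 6-colorable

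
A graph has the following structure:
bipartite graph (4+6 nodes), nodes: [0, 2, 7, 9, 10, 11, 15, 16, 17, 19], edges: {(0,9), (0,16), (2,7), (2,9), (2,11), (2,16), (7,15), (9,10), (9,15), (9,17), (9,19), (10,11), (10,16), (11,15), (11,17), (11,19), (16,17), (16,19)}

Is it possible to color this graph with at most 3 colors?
Yes, G is 3-colorable

A valid 3-coloring: color 1: [7, 9, 11, 16]; color 2: [0, 2, 10, 15, 17, 19].
(χ(G) = 2 ≤ 3.)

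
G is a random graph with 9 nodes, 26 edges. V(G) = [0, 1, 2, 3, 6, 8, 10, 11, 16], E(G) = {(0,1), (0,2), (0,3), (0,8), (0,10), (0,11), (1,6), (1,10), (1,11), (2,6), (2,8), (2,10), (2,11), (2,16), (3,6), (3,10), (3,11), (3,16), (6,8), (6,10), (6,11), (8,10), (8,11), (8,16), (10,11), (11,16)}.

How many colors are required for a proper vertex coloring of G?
Clique number ω(G) = 5 (lower bound: χ ≥ ω).
The clique on [0, 2, 8, 10, 11] has size 5, forcing χ ≥ 5, and the coloring below uses 5 colors, so χ(G) = 5.
A valid 5-coloring: color 1: [11]; color 2: [10, 16]; color 3: [1, 3, 8]; color 4: [0, 6]; color 5: [2].

χ(G) = 5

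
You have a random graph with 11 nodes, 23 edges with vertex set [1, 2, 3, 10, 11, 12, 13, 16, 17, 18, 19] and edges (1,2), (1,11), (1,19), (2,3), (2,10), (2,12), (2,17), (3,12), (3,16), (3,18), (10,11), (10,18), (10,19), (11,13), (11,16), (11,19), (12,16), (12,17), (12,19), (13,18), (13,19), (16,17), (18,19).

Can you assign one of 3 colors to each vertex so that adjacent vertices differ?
A valid 3-coloring: color 1: [2, 16, 19]; color 2: [11, 12, 18]; color 3: [1, 3, 10, 13, 17].
(χ(G) = 3 ≤ 3.)

Yes, G is 3-colorable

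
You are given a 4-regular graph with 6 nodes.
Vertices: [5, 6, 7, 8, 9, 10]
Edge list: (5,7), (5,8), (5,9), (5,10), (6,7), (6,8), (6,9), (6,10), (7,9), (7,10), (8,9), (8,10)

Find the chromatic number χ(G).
Clique number ω(G) = 3 (lower bound: χ ≥ ω).
The clique on [5, 8, 9] has size 3, forcing χ ≥ 3, and the coloring below uses 3 colors, so χ(G) = 3.
A valid 3-coloring: color 1: [9, 10]; color 2: [7, 8]; color 3: [5, 6].

χ(G) = 3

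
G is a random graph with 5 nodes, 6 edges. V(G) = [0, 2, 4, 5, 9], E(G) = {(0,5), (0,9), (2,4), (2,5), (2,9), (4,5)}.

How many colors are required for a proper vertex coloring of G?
χ(G) = 3

Clique number ω(G) = 3 (lower bound: χ ≥ ω).
The clique on [2, 4, 5] has size 3, forcing χ ≥ 3, and the coloring below uses 3 colors, so χ(G) = 3.
A valid 3-coloring: color 1: [5, 9]; color 2: [0, 2]; color 3: [4].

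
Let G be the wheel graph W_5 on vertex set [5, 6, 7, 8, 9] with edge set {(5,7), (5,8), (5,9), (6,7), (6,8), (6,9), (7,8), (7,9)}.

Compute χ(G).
Clique number ω(G) = 3 (lower bound: χ ≥ ω).
The clique on [5, 7, 8] has size 3, forcing χ ≥ 3, and the coloring below uses 3 colors, so χ(G) = 3.
A valid 3-coloring: color 1: [7]; color 2: [8, 9]; color 3: [5, 6].

χ(G) = 3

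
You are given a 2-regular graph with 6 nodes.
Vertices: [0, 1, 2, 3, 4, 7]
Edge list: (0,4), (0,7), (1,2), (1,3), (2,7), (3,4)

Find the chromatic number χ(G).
Clique number ω(G) = 2 (lower bound: χ ≥ ω).
The graph is bipartite (no odd cycle), so 2 colors suffice: χ(G) = 2.
A valid 2-coloring: color 1: [1, 4, 7]; color 2: [0, 2, 3].

χ(G) = 2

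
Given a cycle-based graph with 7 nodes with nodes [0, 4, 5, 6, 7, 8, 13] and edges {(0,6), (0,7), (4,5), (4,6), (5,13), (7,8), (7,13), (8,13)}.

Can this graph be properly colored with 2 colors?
No, G is not 2-colorable

The clique on vertices [7, 8, 13] has size 3 > 2, so it alone needs 3 colors.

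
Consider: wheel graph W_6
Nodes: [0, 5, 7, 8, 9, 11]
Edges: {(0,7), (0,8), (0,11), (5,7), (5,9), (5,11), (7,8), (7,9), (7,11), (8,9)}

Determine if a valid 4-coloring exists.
Yes, G is 4-colorable

A valid 4-coloring: color 1: [7]; color 2: [8, 11]; color 3: [0, 5]; color 4: [9].
(χ(G) = 4 ≤ 4.)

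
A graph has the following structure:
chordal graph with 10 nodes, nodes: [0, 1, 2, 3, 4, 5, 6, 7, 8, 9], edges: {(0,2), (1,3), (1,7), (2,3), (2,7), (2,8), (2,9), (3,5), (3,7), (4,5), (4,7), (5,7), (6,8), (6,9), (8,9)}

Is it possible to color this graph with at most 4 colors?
A valid 4-coloring: color 1: [0, 7, 9]; color 2: [1, 2, 5, 6]; color 3: [3, 4, 8].
(χ(G) = 3 ≤ 4.)

Yes, G is 4-colorable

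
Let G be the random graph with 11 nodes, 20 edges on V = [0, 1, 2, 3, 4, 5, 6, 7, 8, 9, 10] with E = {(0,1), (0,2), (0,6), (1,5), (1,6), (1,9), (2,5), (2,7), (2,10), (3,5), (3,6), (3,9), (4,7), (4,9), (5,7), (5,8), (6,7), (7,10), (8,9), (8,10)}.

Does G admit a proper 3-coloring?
Yes, G is 3-colorable

A valid 3-coloring: color 1: [0, 7, 9]; color 2: [4, 5, 6, 10]; color 3: [1, 2, 3, 8].
(χ(G) = 3 ≤ 3.)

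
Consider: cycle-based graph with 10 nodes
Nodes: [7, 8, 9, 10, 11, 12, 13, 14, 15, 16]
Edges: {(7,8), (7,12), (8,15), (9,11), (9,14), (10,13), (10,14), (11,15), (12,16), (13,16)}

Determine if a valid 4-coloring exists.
Yes, G is 4-colorable

A valid 4-coloring: color 1: [7, 9, 10, 15, 16]; color 2: [8, 11, 12, 13, 14].
(χ(G) = 2 ≤ 4.)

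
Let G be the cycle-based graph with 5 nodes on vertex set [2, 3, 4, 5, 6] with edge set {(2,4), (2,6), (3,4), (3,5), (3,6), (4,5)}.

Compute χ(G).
Clique number ω(G) = 3 (lower bound: χ ≥ ω).
The clique on [3, 4, 5] has size 3, forcing χ ≥ 3, and the coloring below uses 3 colors, so χ(G) = 3.
A valid 3-coloring: color 1: [4, 6]; color 2: [2, 3]; color 3: [5].

χ(G) = 3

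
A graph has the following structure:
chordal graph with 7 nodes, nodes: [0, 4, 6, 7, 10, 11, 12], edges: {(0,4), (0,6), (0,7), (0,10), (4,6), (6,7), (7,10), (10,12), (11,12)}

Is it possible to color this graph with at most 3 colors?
Yes, G is 3-colorable

A valid 3-coloring: color 1: [0, 12]; color 2: [6, 10, 11]; color 3: [4, 7].
(χ(G) = 3 ≤ 3.)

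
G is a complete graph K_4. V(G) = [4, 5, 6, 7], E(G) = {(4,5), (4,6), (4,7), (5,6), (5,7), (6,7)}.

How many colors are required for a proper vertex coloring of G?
Clique number ω(G) = 4 (lower bound: χ ≥ ω).
The clique on [4, 5, 6, 7] has size 4, forcing χ ≥ 4, and the coloring below uses 4 colors, so χ(G) = 4.
A valid 4-coloring: color 1: [7]; color 2: [5]; color 3: [4]; color 4: [6].

χ(G) = 4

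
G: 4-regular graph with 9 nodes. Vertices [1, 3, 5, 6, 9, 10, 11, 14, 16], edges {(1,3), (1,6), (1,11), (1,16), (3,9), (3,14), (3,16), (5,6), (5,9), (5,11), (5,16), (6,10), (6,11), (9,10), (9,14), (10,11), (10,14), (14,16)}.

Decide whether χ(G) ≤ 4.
A valid 4-coloring: color 1: [6, 9, 16]; color 2: [1, 5, 14]; color 3: [3, 10]; color 4: [11].
(χ(G) = 4 ≤ 4.)

Yes, G is 4-colorable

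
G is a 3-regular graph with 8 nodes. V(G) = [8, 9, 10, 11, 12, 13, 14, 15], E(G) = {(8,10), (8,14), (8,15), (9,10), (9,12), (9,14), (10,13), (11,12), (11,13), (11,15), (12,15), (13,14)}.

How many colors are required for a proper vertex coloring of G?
Clique number ω(G) = 3 (lower bound: χ ≥ ω).
The clique on [11, 12, 15] has size 3, forcing χ ≥ 3, and the coloring below uses 3 colors, so χ(G) = 3.
A valid 3-coloring: color 1: [10, 11, 14]; color 2: [9, 13, 15]; color 3: [8, 12].

χ(G) = 3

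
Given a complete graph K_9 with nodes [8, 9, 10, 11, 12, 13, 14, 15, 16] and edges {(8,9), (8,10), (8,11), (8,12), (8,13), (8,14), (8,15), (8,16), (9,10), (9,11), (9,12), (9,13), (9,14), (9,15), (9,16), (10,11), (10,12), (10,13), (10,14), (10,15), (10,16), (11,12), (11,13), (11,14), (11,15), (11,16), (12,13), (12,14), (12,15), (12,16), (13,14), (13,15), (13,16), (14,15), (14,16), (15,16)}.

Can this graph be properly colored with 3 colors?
The clique on vertices [8, 9, 10, 11, 12, 13, 14, 15, 16] has size 9 > 3, so it alone needs 9 colors.

No, G is not 3-colorable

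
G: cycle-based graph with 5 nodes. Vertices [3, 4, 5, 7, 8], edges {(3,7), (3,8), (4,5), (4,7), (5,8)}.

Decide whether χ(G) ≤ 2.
Odd cycle [4, 5, 8, 3, 7] needs 3 colors (χ ≥ 3).
Hence χ(G) ≥ 3 > 2, so no proper 2-coloring exists.

No, G is not 2-colorable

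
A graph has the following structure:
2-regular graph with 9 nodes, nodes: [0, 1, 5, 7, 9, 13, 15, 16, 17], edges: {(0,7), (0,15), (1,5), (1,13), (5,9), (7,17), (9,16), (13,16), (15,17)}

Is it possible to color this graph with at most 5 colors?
A valid 5-coloring: color 1: [1, 7, 9, 15]; color 2: [0, 5, 16, 17]; color 3: [13].
(χ(G) = 3 ≤ 5.)

Yes, G is 5-colorable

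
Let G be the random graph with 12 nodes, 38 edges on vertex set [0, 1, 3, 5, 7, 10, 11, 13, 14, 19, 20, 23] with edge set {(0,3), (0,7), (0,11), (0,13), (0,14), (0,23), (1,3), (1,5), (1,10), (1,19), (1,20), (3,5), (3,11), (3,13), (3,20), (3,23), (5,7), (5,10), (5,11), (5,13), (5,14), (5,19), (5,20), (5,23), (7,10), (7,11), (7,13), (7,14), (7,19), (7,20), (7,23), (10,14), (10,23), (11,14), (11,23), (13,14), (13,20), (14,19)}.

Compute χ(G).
Clique number ω(G) = 4 (lower bound: χ ≥ ω).
Suppose a proper 4-coloring c exists. The clique [0, 3, 11, 23] takes 4 distinct colors; by symmetry let c(0) = 1, c(3) = 2, c(11) = 3, c(23) = 4.
- Vertex 5: neighbors [3, 11, 23] already have colors [2, 3, 4] ⇒ c(5) = 1.
- Vertex 7: neighbors [0, 11, 23] already have colors [1, 3, 4] ⇒ c(7) = 2.
- Vertex 14: neighbors [0, 7, 11] already have colors [1, 2, 3] ⇒ c(14) = 4.
- Vertex 10: neighbors [5, 7, 14] already have colors [1, 2, 4] ⇒ c(10) = 3.
- Vertex 1: neighbors [5, 3, 10] already have colors [1, 2, 3] ⇒ c(1) = 4.
- Vertex 13: neighbors [0, 3, 14] already have colors [1, 2, 4] ⇒ c(13) = 3.
- Vertex 20: neighbors [5, 3, 13, 1] already have colors [1, 2, 3, 4] — all 4 colors blocked. Contradiction.
The forced assignments end in a contradiction, so G has no proper 4-coloring (χ ≥ 5).
The coloring below uses 5 colors, so χ(G) = 5.
A valid 5-coloring: color 1: [0, 5]; color 2: [3, 7]; color 3: [1, 14, 23]; color 4: [10, 11, 13, 19]; color 5: [20].

χ(G) = 5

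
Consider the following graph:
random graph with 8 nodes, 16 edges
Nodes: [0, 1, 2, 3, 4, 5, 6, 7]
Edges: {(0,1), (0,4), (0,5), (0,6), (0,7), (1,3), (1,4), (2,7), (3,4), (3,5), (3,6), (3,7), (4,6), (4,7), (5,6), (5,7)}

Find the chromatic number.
Clique number ω(G) = 3 (lower bound: χ ≥ ω).
The clique on [0, 1, 4] has size 3, forcing χ ≥ 3, and the coloring below uses 3 colors, so χ(G) = 3.
A valid 3-coloring: color 1: [0, 2, 3]; color 2: [1, 6, 7]; color 3: [4, 5].

χ(G) = 3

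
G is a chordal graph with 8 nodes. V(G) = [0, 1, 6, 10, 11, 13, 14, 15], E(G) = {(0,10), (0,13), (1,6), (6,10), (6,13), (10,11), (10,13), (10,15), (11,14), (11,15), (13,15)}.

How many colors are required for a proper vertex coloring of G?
Clique number ω(G) = 3 (lower bound: χ ≥ ω).
The clique on [10, 11, 15] has size 3, forcing χ ≥ 3, and the coloring below uses 3 colors, so χ(G) = 3.
A valid 3-coloring: color 1: [1, 10, 14]; color 2: [11, 13]; color 3: [0, 6, 15].

χ(G) = 3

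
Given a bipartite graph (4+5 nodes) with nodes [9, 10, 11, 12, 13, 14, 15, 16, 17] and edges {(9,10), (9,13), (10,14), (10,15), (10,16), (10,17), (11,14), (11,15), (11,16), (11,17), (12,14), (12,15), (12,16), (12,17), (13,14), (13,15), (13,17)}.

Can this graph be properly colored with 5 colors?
A valid 5-coloring: color 1: [10, 11, 12, 13]; color 2: [9, 14, 15, 16, 17].
(χ(G) = 2 ≤ 5.)

Yes, G is 5-colorable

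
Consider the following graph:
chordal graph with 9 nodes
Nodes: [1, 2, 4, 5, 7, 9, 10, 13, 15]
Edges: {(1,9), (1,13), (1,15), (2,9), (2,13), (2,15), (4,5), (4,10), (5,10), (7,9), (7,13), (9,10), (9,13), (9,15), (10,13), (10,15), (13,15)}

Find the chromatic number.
χ(G) = 4

Clique number ω(G) = 4 (lower bound: χ ≥ ω).
The clique on [1, 9, 13, 15] has size 4, forcing χ ≥ 4, and the coloring below uses 4 colors, so χ(G) = 4.
A valid 4-coloring: color 1: [5, 9]; color 2: [4, 13]; color 3: [7, 15]; color 4: [1, 2, 10].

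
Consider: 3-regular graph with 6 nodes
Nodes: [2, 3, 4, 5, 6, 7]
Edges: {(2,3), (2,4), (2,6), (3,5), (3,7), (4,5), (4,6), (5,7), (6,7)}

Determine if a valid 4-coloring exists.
Yes, G is 4-colorable

A valid 4-coloring: color 1: [2, 7]; color 2: [3, 4]; color 3: [5, 6].
(χ(G) = 3 ≤ 4.)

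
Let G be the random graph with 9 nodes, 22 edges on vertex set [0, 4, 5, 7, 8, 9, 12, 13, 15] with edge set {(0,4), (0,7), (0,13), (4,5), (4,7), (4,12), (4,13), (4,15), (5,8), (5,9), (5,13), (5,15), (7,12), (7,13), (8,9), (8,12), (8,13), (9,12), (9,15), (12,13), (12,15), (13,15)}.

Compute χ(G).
Clique number ω(G) = 4 (lower bound: χ ≥ ω).
The clique on [4, 12, 13, 15] has size 4, forcing χ ≥ 4, and the coloring below uses 4 colors, so χ(G) = 4.
A valid 4-coloring: color 1: [9, 13]; color 2: [0, 5, 12]; color 3: [4, 8]; color 4: [7, 15].

χ(G) = 4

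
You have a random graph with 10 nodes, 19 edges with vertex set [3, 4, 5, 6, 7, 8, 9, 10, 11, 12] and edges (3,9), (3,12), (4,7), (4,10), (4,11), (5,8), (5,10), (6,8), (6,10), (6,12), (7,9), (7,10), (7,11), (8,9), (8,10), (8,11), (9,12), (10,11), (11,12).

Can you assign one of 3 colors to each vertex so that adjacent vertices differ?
The clique on vertices [4, 7, 10, 11] has size 4 > 3, so it alone needs 4 colors.

No, G is not 3-colorable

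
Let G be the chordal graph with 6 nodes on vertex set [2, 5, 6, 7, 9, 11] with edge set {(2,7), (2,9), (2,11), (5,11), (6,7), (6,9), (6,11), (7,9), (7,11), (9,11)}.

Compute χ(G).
Clique number ω(G) = 4 (lower bound: χ ≥ ω).
The clique on [2, 7, 9, 11] has size 4, forcing χ ≥ 4, and the coloring below uses 4 colors, so χ(G) = 4.
A valid 4-coloring: color 1: [11]; color 2: [5, 9]; color 3: [7]; color 4: [2, 6].

χ(G) = 4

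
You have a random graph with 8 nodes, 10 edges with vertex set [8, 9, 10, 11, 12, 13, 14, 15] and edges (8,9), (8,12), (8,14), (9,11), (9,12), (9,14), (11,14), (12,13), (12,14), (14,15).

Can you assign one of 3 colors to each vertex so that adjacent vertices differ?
No, G is not 3-colorable

The clique on vertices [8, 9, 12, 14] has size 4 > 3, so it alone needs 4 colors.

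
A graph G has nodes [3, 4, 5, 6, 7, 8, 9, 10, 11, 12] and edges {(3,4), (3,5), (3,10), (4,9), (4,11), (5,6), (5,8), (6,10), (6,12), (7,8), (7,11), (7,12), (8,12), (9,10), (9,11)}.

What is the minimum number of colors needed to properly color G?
Clique number ω(G) = 3 (lower bound: χ ≥ ω).
The clique on [7, 8, 12] has size 3, forcing χ ≥ 3, and the coloring below uses 3 colors, so χ(G) = 3.
A valid 3-coloring: color 1: [5, 7, 9]; color 2: [3, 6, 8, 11]; color 3: [4, 10, 12].

χ(G) = 3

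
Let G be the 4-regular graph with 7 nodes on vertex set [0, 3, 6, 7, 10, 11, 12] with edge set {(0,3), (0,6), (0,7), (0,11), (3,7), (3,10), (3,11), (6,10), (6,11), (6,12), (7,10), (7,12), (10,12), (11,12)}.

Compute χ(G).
Clique number ω(G) = 3 (lower bound: χ ≥ ω).
Suppose a proper 3-coloring c exists. The clique [0, 3, 7] takes 3 distinct colors; by symmetry let c(0) = 1, c(3) = 2, c(7) = 3.
- Vertex 10: neighbors [3, 7] already have colors [2, 3] ⇒ c(10) = 1.
- Vertex 11: neighbors [0, 3] already have colors [1, 2] ⇒ c(11) = 3.
- Vertex 6: neighbors [0, 11] already have colors [1, 3] ⇒ c(6) = 2.
- Vertex 12: neighbors [10, 6, 7] already have colors [1, 2, 3] — all 3 colors blocked. Contradiction.
The forced assignments end in a contradiction, so G has no proper 3-coloring (χ ≥ 4).
The coloring below uses 4 colors, so χ(G) = 4.
A valid 4-coloring: color 1: [3, 6]; color 2: [10, 11]; color 3: [0, 12]; color 4: [7].

χ(G) = 4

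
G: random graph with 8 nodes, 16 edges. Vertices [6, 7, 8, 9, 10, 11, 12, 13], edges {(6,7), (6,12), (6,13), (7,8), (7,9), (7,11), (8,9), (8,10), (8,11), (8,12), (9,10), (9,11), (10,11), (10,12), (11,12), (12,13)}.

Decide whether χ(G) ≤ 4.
Yes, G is 4-colorable

A valid 4-coloring: color 1: [9, 12]; color 2: [6, 8]; color 3: [11, 13]; color 4: [7, 10].
(χ(G) = 4 ≤ 4.)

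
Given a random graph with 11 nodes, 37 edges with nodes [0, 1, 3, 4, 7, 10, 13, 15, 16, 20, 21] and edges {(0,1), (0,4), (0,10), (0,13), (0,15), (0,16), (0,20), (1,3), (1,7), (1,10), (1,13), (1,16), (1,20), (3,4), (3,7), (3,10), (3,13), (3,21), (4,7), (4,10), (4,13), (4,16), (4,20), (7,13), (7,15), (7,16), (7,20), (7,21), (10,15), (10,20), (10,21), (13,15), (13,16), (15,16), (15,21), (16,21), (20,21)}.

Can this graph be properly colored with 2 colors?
No, G is not 2-colorable

The clique on vertices [0, 1, 13, 16] has size 4 > 2, so it alone needs 4 colors.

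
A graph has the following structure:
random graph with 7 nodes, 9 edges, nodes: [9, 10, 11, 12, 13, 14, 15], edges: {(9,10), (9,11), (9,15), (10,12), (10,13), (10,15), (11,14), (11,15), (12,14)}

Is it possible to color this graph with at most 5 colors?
A valid 5-coloring: color 1: [10, 11]; color 2: [9, 13, 14]; color 3: [12, 15].
(χ(G) = 3 ≤ 5.)

Yes, G is 5-colorable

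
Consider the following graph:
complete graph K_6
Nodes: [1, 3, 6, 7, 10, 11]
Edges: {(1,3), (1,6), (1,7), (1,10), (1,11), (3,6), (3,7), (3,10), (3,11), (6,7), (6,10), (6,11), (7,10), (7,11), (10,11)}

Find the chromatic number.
Clique number ω(G) = 6 (lower bound: χ ≥ ω).
The clique on [1, 3, 6, 7, 10, 11] has size 6, forcing χ ≥ 6, and the coloring below uses 6 colors, so χ(G) = 6.
A valid 6-coloring: color 1: [11]; color 2: [6]; color 3: [1]; color 4: [7]; color 5: [10]; color 6: [3].

χ(G) = 6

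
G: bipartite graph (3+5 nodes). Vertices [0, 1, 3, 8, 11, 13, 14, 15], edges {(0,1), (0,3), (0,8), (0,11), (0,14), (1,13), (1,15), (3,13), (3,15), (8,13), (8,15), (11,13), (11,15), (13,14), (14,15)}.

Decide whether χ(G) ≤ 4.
Yes, G is 4-colorable

A valid 4-coloring: color 1: [0, 13, 15]; color 2: [1, 3, 8, 11, 14].
(χ(G) = 2 ≤ 4.)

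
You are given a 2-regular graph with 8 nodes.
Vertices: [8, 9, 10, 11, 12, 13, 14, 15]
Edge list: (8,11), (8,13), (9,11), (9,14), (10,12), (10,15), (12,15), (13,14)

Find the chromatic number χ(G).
χ(G) = 3

Clique number ω(G) = 3 (lower bound: χ ≥ ω).
The clique on [10, 12, 15] has size 3, forcing χ ≥ 3, and the coloring below uses 3 colors, so χ(G) = 3.
A valid 3-coloring: color 1: [9, 12, 13]; color 2: [8, 10, 14]; color 3: [11, 15].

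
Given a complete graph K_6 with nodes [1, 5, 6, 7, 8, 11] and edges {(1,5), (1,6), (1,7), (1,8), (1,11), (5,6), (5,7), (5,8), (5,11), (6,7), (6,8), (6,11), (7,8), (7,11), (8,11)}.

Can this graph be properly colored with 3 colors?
No, G is not 3-colorable

The clique on vertices [1, 5, 6, 7, 8, 11] has size 6 > 3, so it alone needs 6 colors.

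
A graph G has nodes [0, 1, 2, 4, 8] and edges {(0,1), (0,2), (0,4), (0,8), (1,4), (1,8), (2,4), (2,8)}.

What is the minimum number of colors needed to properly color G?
χ(G) = 3

Clique number ω(G) = 3 (lower bound: χ ≥ ω).
The clique on [0, 1, 8] has size 3, forcing χ ≥ 3, and the coloring below uses 3 colors, so χ(G) = 3.
A valid 3-coloring: color 1: [0]; color 2: [1, 2]; color 3: [4, 8].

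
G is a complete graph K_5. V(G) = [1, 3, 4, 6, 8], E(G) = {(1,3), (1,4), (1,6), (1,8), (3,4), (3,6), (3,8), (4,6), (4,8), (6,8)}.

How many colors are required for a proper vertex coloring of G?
Clique number ω(G) = 5 (lower bound: χ ≥ ω).
The clique on [1, 3, 4, 6, 8] has size 5, forcing χ ≥ 5, and the coloring below uses 5 colors, so χ(G) = 5.
A valid 5-coloring: color 1: [4]; color 2: [6]; color 3: [8]; color 4: [3]; color 5: [1].

χ(G) = 5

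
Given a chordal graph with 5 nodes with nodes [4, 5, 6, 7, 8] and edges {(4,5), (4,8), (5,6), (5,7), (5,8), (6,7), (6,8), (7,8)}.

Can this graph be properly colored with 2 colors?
The clique on vertices [5, 6, 7, 8] has size 4 > 2, so it alone needs 4 colors.

No, G is not 2-colorable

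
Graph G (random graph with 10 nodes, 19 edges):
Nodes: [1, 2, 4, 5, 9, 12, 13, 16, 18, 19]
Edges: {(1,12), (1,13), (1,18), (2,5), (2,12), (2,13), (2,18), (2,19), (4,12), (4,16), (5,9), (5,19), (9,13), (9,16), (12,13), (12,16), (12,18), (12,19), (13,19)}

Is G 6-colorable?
Yes, G is 6-colorable

A valid 6-coloring: color 1: [5, 12]; color 2: [1, 2, 4, 9]; color 3: [13, 16, 18]; color 4: [19].
(χ(G) = 4 ≤ 6.)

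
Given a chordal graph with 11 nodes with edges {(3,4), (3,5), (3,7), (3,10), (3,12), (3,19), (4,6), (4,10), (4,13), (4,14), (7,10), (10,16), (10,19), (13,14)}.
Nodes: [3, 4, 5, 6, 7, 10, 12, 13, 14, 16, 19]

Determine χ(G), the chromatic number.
Clique number ω(G) = 3 (lower bound: χ ≥ ω).
The clique on [3, 10, 19] has size 3, forcing χ ≥ 3, and the coloring below uses 3 colors, so χ(G) = 3.
A valid 3-coloring: color 1: [3, 6, 13, 16]; color 2: [4, 5, 7, 12, 19]; color 3: [10, 14].

χ(G) = 3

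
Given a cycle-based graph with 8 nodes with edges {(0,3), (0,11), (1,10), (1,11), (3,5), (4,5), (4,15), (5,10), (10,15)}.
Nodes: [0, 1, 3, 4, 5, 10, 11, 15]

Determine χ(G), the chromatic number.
Clique number ω(G) = 2 (lower bound: χ ≥ ω).
The graph is bipartite (no odd cycle), so 2 colors suffice: χ(G) = 2.
A valid 2-coloring: color 1: [3, 4, 10, 11]; color 2: [0, 1, 5, 15].

χ(G) = 2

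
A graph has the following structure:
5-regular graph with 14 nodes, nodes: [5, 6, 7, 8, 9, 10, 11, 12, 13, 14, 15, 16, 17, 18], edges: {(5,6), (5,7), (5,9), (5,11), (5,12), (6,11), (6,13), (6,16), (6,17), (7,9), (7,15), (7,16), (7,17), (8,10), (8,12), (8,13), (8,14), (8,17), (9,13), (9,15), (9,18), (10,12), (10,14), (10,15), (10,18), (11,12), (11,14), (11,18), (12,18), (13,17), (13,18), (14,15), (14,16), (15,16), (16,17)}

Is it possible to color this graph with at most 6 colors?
A valid 6-coloring: color 1: [10, 11, 13, 16]; color 2: [5, 15, 17, 18]; color 3: [6, 9, 12, 14]; color 4: [7, 8].
(χ(G) = 4 ≤ 6.)

Yes, G is 6-colorable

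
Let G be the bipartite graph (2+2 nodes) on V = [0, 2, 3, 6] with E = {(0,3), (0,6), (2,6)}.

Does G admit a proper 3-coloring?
Yes, G is 3-colorable

A valid 3-coloring: color 1: [3, 6]; color 2: [0, 2].
(χ(G) = 2 ≤ 3.)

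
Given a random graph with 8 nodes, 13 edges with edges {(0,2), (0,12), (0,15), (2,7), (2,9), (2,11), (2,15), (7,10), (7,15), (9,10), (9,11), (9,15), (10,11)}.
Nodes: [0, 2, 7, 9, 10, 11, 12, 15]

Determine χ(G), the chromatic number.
χ(G) = 3

Clique number ω(G) = 3 (lower bound: χ ≥ ω).
The clique on [2, 9, 11] has size 3, forcing χ ≥ 3, and the coloring below uses 3 colors, so χ(G) = 3.
A valid 3-coloring: color 1: [2, 10, 12]; color 2: [0, 7, 9]; color 3: [11, 15].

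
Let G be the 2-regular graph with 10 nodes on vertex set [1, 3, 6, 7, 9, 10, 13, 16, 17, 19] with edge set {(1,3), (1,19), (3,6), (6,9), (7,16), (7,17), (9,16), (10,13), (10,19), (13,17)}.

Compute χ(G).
Clique number ω(G) = 2 (lower bound: χ ≥ ω).
The graph is bipartite (no odd cycle), so 2 colors suffice: χ(G) = 2.
A valid 2-coloring: color 1: [1, 6, 10, 16, 17]; color 2: [3, 7, 9, 13, 19].

χ(G) = 2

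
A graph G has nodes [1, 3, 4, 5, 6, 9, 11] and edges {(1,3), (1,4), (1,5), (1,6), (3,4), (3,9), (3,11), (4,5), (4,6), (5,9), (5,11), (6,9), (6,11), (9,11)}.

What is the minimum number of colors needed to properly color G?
Clique number ω(G) = 3 (lower bound: χ ≥ ω).
The clique on [1, 3, 4] has size 3, forcing χ ≥ 3, and the coloring below uses 3 colors, so χ(G) = 3.
A valid 3-coloring: color 1: [3, 5, 6]; color 2: [4, 11]; color 3: [1, 9].

χ(G) = 3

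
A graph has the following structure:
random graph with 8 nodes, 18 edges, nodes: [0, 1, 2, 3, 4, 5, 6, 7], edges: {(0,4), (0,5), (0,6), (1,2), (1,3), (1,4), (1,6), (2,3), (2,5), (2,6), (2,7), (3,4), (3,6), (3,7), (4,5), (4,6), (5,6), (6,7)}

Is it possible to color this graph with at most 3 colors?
The clique on vertices [0, 4, 5, 6] has size 4 > 3, so it alone needs 4 colors.

No, G is not 3-colorable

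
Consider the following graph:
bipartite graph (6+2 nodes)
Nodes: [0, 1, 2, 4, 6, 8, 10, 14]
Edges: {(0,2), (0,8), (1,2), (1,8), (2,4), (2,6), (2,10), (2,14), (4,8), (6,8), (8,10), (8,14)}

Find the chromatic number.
χ(G) = 2

Clique number ω(G) = 2 (lower bound: χ ≥ ω).
The graph is bipartite (no odd cycle), so 2 colors suffice: χ(G) = 2.
A valid 2-coloring: color 1: [2, 8]; color 2: [0, 1, 4, 6, 10, 14].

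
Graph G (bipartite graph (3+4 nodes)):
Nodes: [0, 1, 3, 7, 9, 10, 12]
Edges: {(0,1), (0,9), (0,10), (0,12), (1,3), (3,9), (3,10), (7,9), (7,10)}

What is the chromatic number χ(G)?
χ(G) = 2

Clique number ω(G) = 2 (lower bound: χ ≥ ω).
The graph is bipartite (no odd cycle), so 2 colors suffice: χ(G) = 2.
A valid 2-coloring: color 1: [0, 3, 7]; color 2: [1, 9, 10, 12].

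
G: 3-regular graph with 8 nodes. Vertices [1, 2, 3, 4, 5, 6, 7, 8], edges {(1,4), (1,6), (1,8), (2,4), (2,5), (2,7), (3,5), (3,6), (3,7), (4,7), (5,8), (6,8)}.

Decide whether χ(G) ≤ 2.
The clique on vertices [1, 6, 8] has size 3 > 2, so it alone needs 3 colors.

No, G is not 2-colorable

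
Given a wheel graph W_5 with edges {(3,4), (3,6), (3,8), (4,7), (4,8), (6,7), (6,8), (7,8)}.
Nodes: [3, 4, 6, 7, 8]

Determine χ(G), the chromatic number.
χ(G) = 3

Clique number ω(G) = 3 (lower bound: χ ≥ ω).
The clique on [3, 4, 8] has size 3, forcing χ ≥ 3, and the coloring below uses 3 colors, so χ(G) = 3.
A valid 3-coloring: color 1: [8]; color 2: [3, 7]; color 3: [4, 6].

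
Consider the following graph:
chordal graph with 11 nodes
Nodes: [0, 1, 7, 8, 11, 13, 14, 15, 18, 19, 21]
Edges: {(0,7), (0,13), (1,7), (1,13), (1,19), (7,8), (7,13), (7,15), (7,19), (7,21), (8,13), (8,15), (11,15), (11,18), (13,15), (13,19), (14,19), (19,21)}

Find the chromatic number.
χ(G) = 4

Clique number ω(G) = 4 (lower bound: χ ≥ ω).
The clique on [1, 7, 13, 19] has size 4, forcing χ ≥ 4, and the coloring below uses 4 colors, so χ(G) = 4.
A valid 4-coloring: color 1: [7, 11, 14]; color 2: [13, 18, 21]; color 3: [0, 15, 19]; color 4: [1, 8].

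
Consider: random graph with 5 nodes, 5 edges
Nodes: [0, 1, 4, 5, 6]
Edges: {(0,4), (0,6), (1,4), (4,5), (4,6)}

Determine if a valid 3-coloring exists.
A valid 3-coloring: color 1: [4]; color 2: [1, 5, 6]; color 3: [0].
(χ(G) = 3 ≤ 3.)

Yes, G is 3-colorable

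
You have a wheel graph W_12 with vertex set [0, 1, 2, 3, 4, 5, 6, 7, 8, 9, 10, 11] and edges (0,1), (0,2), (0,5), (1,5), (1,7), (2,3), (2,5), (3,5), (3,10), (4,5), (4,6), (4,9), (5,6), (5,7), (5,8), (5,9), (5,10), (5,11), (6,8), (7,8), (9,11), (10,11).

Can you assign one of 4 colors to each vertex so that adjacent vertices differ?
A valid 4-coloring: color 1: [5]; color 2: [0, 3, 6, 7, 11]; color 3: [1, 2, 4, 8, 10]; color 4: [9].
(χ(G) = 4 ≤ 4.)

Yes, G is 4-colorable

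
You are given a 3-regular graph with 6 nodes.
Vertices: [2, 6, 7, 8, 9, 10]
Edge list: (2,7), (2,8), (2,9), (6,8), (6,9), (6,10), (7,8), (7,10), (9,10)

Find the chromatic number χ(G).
Clique number ω(G) = 3 (lower bound: χ ≥ ω).
The clique on [2, 7, 8] has size 3, forcing χ ≥ 3, and the coloring below uses 3 colors, so χ(G) = 3.
A valid 3-coloring: color 1: [8, 9]; color 2: [2, 10]; color 3: [6, 7].

χ(G) = 3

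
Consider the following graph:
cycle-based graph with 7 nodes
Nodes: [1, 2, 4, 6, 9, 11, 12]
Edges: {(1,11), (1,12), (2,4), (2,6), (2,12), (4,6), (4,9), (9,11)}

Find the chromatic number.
Clique number ω(G) = 3 (lower bound: χ ≥ ω).
The clique on [2, 4, 6] has size 3, forcing χ ≥ 3, and the coloring below uses 3 colors, so χ(G) = 3.
A valid 3-coloring: color 1: [1, 2, 9]; color 2: [4, 11, 12]; color 3: [6].

χ(G) = 3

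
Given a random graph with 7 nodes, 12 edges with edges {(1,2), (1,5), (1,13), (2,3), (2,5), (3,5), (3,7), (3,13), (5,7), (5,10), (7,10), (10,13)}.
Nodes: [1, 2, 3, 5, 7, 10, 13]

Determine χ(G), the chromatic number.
χ(G) = 3

Clique number ω(G) = 3 (lower bound: χ ≥ ω).
The clique on [1, 2, 5] has size 3, forcing χ ≥ 3, and the coloring below uses 3 colors, so χ(G) = 3.
A valid 3-coloring: color 1: [5, 13]; color 2: [1, 3, 10]; color 3: [2, 7].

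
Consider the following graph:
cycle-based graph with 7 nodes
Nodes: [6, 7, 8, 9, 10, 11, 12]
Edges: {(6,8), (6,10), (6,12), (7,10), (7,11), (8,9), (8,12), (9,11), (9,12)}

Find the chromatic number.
Clique number ω(G) = 3 (lower bound: χ ≥ ω).
The clique on [8, 9, 12] has size 3, forcing χ ≥ 3, and the coloring below uses 3 colors, so χ(G) = 3.
A valid 3-coloring: color 1: [6, 7, 9]; color 2: [8, 10, 11]; color 3: [12].

χ(G) = 3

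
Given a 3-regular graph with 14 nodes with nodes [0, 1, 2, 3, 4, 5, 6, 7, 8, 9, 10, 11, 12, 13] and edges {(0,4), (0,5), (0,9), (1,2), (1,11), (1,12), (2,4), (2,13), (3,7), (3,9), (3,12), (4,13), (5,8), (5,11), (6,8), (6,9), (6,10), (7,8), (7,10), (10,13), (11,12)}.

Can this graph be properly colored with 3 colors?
A valid 3-coloring: color 1: [4, 8, 9, 10, 11]; color 2: [1, 3, 5, 6, 13]; color 3: [0, 2, 7, 12].
(χ(G) = 3 ≤ 3.)

Yes, G is 3-colorable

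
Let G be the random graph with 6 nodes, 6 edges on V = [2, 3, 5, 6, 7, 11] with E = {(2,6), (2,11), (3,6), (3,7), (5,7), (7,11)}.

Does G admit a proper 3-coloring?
Yes, G is 3-colorable

A valid 3-coloring: color 1: [2, 7]; color 2: [3, 5, 11]; color 3: [6].
(χ(G) = 3 ≤ 3.)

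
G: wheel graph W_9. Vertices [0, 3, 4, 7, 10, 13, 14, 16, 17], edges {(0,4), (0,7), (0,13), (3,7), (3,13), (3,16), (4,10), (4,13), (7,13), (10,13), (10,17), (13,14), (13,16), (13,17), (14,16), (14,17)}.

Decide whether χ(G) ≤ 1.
The clique on vertices [0, 4, 13] has size 3 > 1, so it alone needs 3 colors.

No, G is not 1-colorable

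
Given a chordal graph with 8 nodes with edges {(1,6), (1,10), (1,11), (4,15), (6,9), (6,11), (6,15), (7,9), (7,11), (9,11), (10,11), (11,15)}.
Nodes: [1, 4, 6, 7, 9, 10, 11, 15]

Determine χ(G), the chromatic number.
Clique number ω(G) = 3 (lower bound: χ ≥ ω).
The clique on [1, 10, 11] has size 3, forcing χ ≥ 3, and the coloring below uses 3 colors, so χ(G) = 3.
A valid 3-coloring: color 1: [4, 11]; color 2: [6, 7, 10]; color 3: [1, 9, 15].

χ(G) = 3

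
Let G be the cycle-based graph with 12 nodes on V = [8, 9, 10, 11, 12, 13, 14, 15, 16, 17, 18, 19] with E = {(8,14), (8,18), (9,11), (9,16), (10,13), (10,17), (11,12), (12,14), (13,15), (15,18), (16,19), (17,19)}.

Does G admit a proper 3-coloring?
A valid 3-coloring: color 1: [11, 13, 14, 16, 17, 18]; color 2: [8, 9, 10, 12, 15, 19].
(χ(G) = 2 ≤ 3.)

Yes, G is 3-colorable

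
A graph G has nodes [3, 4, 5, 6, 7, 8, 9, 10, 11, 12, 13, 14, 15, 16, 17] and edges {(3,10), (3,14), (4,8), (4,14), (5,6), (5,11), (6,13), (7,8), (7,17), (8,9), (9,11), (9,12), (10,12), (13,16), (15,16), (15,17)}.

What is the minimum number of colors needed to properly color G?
Clique number ω(G) = 2 (lower bound: χ ≥ ω).
Odd cycle [3, 14, 4, 8, 9, 12, 10] needs 3 colors (χ ≥ 3).
The coloring below uses 3 colors, so χ(G) = 3.
A valid 3-coloring: color 1: [3, 6, 8, 11, 12, 16, 17]; color 2: [5, 7, 9, 10, 13, 14, 15]; color 3: [4].

χ(G) = 3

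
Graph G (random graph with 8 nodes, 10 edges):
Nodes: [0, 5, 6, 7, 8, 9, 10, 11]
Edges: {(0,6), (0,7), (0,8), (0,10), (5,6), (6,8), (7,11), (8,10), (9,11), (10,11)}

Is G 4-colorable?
A valid 4-coloring: color 1: [0, 5, 11]; color 2: [6, 7, 9, 10]; color 3: [8].
(χ(G) = 3 ≤ 4.)

Yes, G is 4-colorable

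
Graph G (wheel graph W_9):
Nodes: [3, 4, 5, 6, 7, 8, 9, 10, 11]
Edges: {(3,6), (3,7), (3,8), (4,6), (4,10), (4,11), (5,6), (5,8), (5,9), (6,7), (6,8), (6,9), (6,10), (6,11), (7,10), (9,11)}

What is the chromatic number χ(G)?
Clique number ω(G) = 3 (lower bound: χ ≥ ω).
The clique on [3, 6, 8] has size 3, forcing χ ≥ 3, and the coloring below uses 3 colors, so χ(G) = 3.
A valid 3-coloring: color 1: [6]; color 2: [3, 5, 10, 11]; color 3: [4, 7, 8, 9].

χ(G) = 3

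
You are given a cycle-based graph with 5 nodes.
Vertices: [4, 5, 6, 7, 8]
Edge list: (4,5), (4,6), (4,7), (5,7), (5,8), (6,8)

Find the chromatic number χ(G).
Clique number ω(G) = 3 (lower bound: χ ≥ ω).
The clique on [4, 5, 7] has size 3, forcing χ ≥ 3, and the coloring below uses 3 colors, so χ(G) = 3.
A valid 3-coloring: color 1: [4, 8]; color 2: [5, 6]; color 3: [7].

χ(G) = 3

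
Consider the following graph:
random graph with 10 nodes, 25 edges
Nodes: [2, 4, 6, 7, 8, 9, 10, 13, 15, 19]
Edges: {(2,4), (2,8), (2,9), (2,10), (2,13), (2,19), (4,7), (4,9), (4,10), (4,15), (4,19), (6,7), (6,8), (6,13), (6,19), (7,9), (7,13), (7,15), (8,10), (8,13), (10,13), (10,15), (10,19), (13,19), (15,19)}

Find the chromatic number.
Clique number ω(G) = 4 (lower bound: χ ≥ ω).
The clique on [2, 8, 10, 13] has size 4, forcing χ ≥ 4, and the coloring below uses 4 colors, so χ(G) = 4.
A valid 4-coloring: color 1: [7, 10]; color 2: [4, 13]; color 3: [2, 6, 15]; color 4: [8, 9, 19].

χ(G) = 4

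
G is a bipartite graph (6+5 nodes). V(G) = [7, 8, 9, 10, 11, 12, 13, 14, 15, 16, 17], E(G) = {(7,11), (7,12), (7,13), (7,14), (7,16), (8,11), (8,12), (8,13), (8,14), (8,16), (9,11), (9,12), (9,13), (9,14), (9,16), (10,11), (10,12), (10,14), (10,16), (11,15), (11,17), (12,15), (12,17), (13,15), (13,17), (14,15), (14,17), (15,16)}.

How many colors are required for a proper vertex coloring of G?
Clique number ω(G) = 2 (lower bound: χ ≥ ω).
The graph is bipartite (no odd cycle), so 2 colors suffice: χ(G) = 2.
A valid 2-coloring: color 1: [11, 12, 13, 14, 16]; color 2: [7, 8, 9, 10, 15, 17].

χ(G) = 2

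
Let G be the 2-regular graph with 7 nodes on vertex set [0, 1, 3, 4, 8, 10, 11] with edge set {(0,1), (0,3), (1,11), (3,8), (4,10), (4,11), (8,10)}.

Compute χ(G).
χ(G) = 3

Clique number ω(G) = 2 (lower bound: χ ≥ ω).
Odd cycle [0, 1, 11, 4, 10, 8, 3] needs 3 colors (χ ≥ 3).
The coloring below uses 3 colors, so χ(G) = 3.
A valid 3-coloring: color 1: [0, 4, 8]; color 2: [3, 10, 11]; color 3: [1].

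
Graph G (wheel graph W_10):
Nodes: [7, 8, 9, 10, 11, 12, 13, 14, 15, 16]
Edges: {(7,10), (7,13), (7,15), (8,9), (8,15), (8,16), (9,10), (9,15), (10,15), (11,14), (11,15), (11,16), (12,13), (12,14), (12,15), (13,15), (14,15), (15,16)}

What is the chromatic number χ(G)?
Clique number ω(G) = 3 (lower bound: χ ≥ ω).
Odd cycle [13, 7, 10, 9, 8, 16, 11, 14, 12] needs 3 colors (χ ≥ 3).
Vertex 15 is adjacent to every vertex of [7, 8, 9, 10, 11, 12, 13, 14, 16], which already need 3 colors among themselves, so 15 needs a new color (χ ≥ 4).
The coloring below uses 4 colors, so χ(G) = 4.
A valid 4-coloring: color 1: [15]; color 2: [8, 10, 13, 14]; color 3: [7, 9, 12, 16]; color 4: [11].

χ(G) = 4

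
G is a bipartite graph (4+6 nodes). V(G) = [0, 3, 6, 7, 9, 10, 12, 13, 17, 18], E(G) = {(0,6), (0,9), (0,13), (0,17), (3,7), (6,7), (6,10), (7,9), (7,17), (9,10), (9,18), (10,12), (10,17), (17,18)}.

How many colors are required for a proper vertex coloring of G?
Clique number ω(G) = 2 (lower bound: χ ≥ ω).
The graph is bipartite (no odd cycle), so 2 colors suffice: χ(G) = 2.
A valid 2-coloring: color 1: [0, 7, 10, 18]; color 2: [3, 6, 9, 12, 13, 17].

χ(G) = 2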